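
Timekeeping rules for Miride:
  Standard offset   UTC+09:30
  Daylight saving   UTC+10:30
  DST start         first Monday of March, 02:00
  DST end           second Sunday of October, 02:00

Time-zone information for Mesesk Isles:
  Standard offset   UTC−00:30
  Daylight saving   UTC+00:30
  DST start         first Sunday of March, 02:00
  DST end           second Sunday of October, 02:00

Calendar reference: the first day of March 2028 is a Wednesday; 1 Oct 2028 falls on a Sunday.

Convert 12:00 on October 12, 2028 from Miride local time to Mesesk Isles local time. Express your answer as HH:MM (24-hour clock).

1 March 2028 is a Wednesday, so the first Monday is March 6.
1 October 2028 is a Sunday, so the first Sunday is October 1 and the second is October 8.
Daylight saving runs 6 March – 8 October; October 12, 2028 is outside that window, so Miride is on standard time at UTC+09:30.
12:00 Miride − 9h30m = 02:30 UTC.
1 March 2028 is a Wednesday, so the first Sunday is March 5.
1 October 2028 is a Sunday, so the first Sunday is October 1 and the second is October 8.
At the standard offset (UTC−00:30), 02:30 UTC − 0h30m = 02:00 Mesesk Isles standard time.
Daylight saving runs 5 March – 8 October; the standard-time date in Mesesk Isles, October 12, 2028, is outside that window, so Mesesk Isles is on standard time at UTC−00:30.
02:30 UTC − 0h30m = 02:00 Mesesk Isles.

02:00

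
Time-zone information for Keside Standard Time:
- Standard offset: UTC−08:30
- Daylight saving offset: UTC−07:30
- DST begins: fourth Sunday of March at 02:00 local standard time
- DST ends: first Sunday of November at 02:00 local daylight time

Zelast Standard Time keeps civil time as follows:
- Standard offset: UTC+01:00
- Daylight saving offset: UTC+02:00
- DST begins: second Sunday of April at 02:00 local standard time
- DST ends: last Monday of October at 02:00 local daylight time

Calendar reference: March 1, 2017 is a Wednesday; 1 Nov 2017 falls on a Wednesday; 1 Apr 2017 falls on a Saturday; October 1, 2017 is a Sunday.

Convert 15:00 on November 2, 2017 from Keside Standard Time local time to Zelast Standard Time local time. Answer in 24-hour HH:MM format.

23:30

1 March 2017 is a Wednesday, so the first Sunday is March 5 and the fourth is March 26.
1 November 2017 is a Wednesday, so the first Sunday is November 5.
Daylight saving runs 26 March – 5 November; November 2, 2017 is inside that window, so Keside Standard Time is at UTC−07:30.
15:00 Keside Standard Time + 7h30m = 22:30 UTC.
1 April 2017 is a Saturday, so the first Sunday is April 2 and the second is April 9.
1 October 2017 is a Sunday, so Mondays fall on 2, 9, 16, 23, 30; the last is October 30.
At the standard offset (UTC+01:00), 22:30 UTC + 1h = 23:30 Zelast Standard Time standard time.
Daylight saving runs 9 April – 30 October; the standard-time date in Zelast Standard Time, November 2, 2017, is outside that window, so Zelast Standard Time is on standard time at UTC+01:00.
22:30 UTC + 1h = 23:30 Zelast Standard Time.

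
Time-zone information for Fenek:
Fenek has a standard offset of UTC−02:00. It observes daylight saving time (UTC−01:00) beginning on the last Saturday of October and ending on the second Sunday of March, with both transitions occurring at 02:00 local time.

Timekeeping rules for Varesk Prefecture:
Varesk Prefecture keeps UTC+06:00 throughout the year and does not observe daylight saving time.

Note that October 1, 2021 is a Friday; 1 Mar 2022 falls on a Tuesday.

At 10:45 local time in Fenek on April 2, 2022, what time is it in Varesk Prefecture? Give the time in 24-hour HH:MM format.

18:45

1 October 2021 is a Friday, so Saturdays fall on 2, 9, 16, 23, 30; the last is October 30.
1 March 2022 is a Tuesday, so the first Sunday is March 6 and the second is March 13.
April 2, 2022 does not fall between 30 October 2021 and 13 March 2022, so daylight saving is not in effect and Fenek is at UTC−02:00.
10:45 Fenek + 2h = 12:45 UTC.
Varesk Prefecture stays on UTC+06:00 all year.
12:45 UTC + 6h = 18:45 Varesk Prefecture.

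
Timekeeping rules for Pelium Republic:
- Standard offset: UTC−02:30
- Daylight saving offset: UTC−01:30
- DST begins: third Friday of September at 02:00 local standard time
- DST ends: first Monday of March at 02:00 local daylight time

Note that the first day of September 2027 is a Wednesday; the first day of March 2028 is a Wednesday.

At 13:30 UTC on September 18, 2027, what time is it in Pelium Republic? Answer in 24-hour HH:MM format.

12:00

1 September 2027 is a Wednesday, so the first Friday is September 3 and the third is September 17.
1 March 2028 is a Wednesday, so the first Monday is March 6.
At the standard offset (UTC−02:30), 13:30 UTC − 2h30m = 11:00 Pelium Republic standard time.
Daylight saving runs 17 September 2027 – 6 March 2028; the standard-time date in Pelium Republic, September 18, 2027, is inside that window, so Pelium Republic is at UTC−01:30.
13:30 UTC − 1h30m = 12:00 local.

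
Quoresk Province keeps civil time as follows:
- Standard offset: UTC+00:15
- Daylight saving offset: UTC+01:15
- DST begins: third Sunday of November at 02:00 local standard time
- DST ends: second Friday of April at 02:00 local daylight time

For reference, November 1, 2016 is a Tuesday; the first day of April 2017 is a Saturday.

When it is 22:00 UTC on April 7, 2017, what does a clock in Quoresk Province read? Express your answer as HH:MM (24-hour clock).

23:15

1 November 2016 is a Tuesday, so the first Sunday is November 6 and the third is November 20.
1 April 2017 is a Saturday, so the first Friday is April 7 and the second is April 14.
At the standard offset (UTC+00:15), 22:00 UTC + 0h15m = 22:15 Quoresk Province standard time.
The standard-time date in Quoresk Province, April 7, 2017, lies within the daylight-saving period (20 November 2016 – 14 April 2017), so Quoresk Province is on daylight time, UTC+01:15.
22:00 UTC + 1h15m = 23:15 local.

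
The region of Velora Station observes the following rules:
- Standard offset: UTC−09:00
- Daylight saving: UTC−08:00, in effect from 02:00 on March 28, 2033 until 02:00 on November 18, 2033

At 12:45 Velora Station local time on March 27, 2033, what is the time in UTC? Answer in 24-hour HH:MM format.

March 27, 2033 is outside the daylight-saving period (28 March – 18 November), so Velora Station is on standard time, UTC−09:00.
12:45 local + 9h = 21:45 UTC.

21:45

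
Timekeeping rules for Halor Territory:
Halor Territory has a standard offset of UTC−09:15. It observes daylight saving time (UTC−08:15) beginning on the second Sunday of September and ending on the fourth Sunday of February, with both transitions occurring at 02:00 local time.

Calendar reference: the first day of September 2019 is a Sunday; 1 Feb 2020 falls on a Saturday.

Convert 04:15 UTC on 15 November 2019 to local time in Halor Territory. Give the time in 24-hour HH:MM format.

1 September 2019 is a Sunday, so the first Sunday is September 1 and the second is September 8.
1 February 2020 is a Saturday, so the first Sunday is February 2 and the fourth is February 23.
At the standard offset (UTC−09:15), 04:15 UTC − 9h15m = 19:00 Halor Territory standard time (rolling into the previous day, 14 November 2019).
The standard-time date in Halor Territory, 14 November 2019, lies within the daylight-saving period (8 September 2019 – 23 February 2020), so Halor Territory is on daylight time, UTC−08:15.
04:15 UTC − 8h15m = 20:00 local (rolling into the previous day, 14 November 2019).

20:00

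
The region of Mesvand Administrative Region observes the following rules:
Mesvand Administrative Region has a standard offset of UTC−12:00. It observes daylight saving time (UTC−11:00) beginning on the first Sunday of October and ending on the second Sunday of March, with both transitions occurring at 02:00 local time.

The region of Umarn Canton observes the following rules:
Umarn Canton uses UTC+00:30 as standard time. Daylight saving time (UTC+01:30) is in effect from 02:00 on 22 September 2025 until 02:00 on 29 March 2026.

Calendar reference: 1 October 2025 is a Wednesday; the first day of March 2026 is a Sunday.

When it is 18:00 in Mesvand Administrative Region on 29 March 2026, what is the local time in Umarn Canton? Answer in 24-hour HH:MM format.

06:30

1 October 2025 is a Wednesday, so the first Sunday is October 5.
1 March 2026 is a Sunday, so the first Sunday is March 1 and the second is March 8.
Daylight saving runs 5 October 2025 – 8 March 2026; 29 March 2026 is outside that window, so Mesvand Administrative Region is on standard time at UTC−12:00.
18:00 Mesvand Administrative Region + 12h = 06:00 UTC (rolling into the next day, 30 March 2026).
At the standard offset (UTC+00:30), 06:00 UTC + 0h30m = 06:30 Umarn Canton standard time.
Daylight saving runs 22 September 2025 – 29 March 2026; the standard-time date in Umarn Canton, 30 March 2026, is outside that window, so Umarn Canton is on standard time at UTC+00:30.
06:00 UTC + 0h30m = 06:30 Umarn Canton.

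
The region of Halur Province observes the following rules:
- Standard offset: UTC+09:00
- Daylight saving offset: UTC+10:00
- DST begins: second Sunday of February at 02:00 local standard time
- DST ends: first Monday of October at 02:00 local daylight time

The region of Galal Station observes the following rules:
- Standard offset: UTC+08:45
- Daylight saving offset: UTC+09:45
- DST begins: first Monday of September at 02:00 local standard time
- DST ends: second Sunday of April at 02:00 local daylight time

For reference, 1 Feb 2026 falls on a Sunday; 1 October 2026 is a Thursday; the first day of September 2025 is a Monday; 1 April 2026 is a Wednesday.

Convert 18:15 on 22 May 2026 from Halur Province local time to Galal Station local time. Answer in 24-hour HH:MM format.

17:00

1 February 2026 is a Sunday, so the first Sunday is February 1 and the second is February 8.
1 October 2026 is a Thursday, so the first Monday is October 5.
22 May 2026 lies within the daylight-saving period (8 February – 5 October), so Halur Province is on daylight time, UTC+10:00.
18:15 Halur Province − 10h = 08:15 UTC.
1 September 2025 is a Monday, so the first Monday is September 1.
1 April 2026 is a Wednesday, so the first Sunday is April 5 and the second is April 12.
At the standard offset (UTC+08:45), 08:15 UTC + 8h45m = 17:00 Galal Station standard time.
Daylight saving runs 1 September 2025 – 12 April 2026; the standard-time date in Galal Station, 22 May 2026, is outside that window, so Galal Station is on standard time at UTC+08:45.
08:15 UTC + 8h45m = 17:00 Galal Station.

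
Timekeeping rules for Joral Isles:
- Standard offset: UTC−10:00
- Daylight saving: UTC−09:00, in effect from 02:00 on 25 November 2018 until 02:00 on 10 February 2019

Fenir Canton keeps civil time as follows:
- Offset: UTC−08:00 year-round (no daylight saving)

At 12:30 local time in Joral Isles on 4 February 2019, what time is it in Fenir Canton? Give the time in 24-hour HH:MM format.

13:30

4 February 2019 lies within the daylight-saving period (25 November 2018 – 10 February 2019), so Joral Isles is on daylight time, UTC−09:00.
12:30 Joral Isles + 9h = 21:30 UTC.
Fenir Canton stays on UTC−08:00 all year.
21:30 UTC − 8h = 13:30 Fenir Canton.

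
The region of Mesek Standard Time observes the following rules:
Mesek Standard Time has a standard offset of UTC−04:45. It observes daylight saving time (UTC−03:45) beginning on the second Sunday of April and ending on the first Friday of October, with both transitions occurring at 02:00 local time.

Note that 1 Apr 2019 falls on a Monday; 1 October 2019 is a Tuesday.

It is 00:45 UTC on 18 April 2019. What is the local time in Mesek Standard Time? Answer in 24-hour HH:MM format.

21:00

1 April 2019 is a Monday, so the first Sunday is April 7 and the second is April 14.
1 October 2019 is a Tuesday, so the first Friday is October 4.
At the standard offset (UTC−04:45), 00:45 UTC − 4h45m = 20:00 Mesek Standard Time standard time (rolling into the previous day, 17 April 2019).
The standard-time date in Mesek Standard Time, 17 April 2019, lies within the daylight-saving period (14 April – 4 October), so Mesek Standard Time is on daylight time, UTC−03:45.
00:45 UTC − 3h45m = 21:00 local (rolling into the previous day, 17 April 2019).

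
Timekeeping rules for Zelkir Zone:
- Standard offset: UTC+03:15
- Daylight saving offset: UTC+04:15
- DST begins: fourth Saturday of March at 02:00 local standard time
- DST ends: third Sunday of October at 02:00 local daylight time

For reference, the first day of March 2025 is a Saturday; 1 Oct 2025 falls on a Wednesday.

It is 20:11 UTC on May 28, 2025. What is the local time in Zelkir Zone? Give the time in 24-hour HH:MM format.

1 March 2025 is a Saturday, so the first Saturday is March 1 and the fourth is March 22.
1 October 2025 is a Wednesday, so the first Sunday is October 5 and the third is October 19.
At the standard offset (UTC+03:15), 20:11 UTC + 3h15m = 23:26 Zelkir Zone standard time.
The standard-time date in Zelkir Zone, May 28, 2025, falls between 22 March and 19 October, so daylight saving is in effect and Zelkir Zone is at UTC+04:15.
20:11 UTC + 4h15m = 00:26 local (rolling into the next day, 29 May 2025).

00:26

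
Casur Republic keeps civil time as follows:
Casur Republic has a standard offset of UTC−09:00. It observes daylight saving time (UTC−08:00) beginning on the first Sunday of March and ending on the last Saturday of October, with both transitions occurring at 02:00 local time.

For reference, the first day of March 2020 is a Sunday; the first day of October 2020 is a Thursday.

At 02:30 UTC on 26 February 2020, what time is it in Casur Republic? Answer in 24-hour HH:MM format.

17:30

1 March 2020 is a Sunday, so the first Sunday is March 1.
1 October 2020 is a Thursday, so Saturdays fall on 3, 10, 17, 24, 31; the last is October 31.
At the standard offset (UTC−09:00), 02:30 UTC − 9h = 17:30 Casur Republic standard time (rolling into the previous day, 25 February 2020).
The standard-time date in Casur Republic, 25 February 2020, is outside the daylight-saving period (1 March – 31 October), so Casur Republic is on standard time, UTC−09:00.
02:30 UTC − 9h = 17:30 local (rolling into the previous day, 25 February 2020).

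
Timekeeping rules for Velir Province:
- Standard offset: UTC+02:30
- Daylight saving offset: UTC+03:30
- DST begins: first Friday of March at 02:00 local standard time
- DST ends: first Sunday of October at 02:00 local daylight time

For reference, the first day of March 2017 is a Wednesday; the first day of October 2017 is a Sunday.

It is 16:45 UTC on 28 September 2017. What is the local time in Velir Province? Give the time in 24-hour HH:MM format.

1 March 2017 is a Wednesday, so the first Friday is March 3.
1 October 2017 is a Sunday, so the first Sunday is October 1.
At the standard offset (UTC+02:30), 16:45 UTC + 2h30m = 19:15 Velir Province standard time.
The standard-time date in Velir Province, 28 September 2017, falls between 3 March and 1 October, so daylight saving is in effect and Velir Province is at UTC+03:30.
16:45 UTC + 3h30m = 20:15 local.

20:15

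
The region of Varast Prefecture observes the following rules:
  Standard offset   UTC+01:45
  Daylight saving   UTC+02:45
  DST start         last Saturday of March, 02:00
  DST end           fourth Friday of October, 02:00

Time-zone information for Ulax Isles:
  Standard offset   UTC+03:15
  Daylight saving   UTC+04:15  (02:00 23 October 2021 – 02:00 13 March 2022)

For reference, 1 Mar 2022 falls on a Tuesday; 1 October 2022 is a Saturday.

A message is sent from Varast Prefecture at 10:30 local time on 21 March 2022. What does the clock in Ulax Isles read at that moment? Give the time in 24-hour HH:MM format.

1 March 2022 is a Tuesday, so Saturdays fall on 5, 12, 19, 26; the last is March 26.
1 October 2022 is a Saturday, so the first Friday is October 7 and the fourth is October 28.
Daylight saving runs 26 March – 28 October; 21 March 2022 is outside that window, so Varast Prefecture is on standard time at UTC+01:45.
10:30 Varast Prefecture − 1h45m = 08:45 UTC.
At the standard offset (UTC+03:15), 08:45 UTC + 3h15m = 12:00 Ulax Isles standard time.
The standard-time date in Ulax Isles, 21 March 2022, does not fall between 23 October 2021 and 13 March 2022, so daylight saving is not in effect and Ulax Isles is at UTC+03:15.
08:45 UTC + 3h15m = 12:00 Ulax Isles.

12:00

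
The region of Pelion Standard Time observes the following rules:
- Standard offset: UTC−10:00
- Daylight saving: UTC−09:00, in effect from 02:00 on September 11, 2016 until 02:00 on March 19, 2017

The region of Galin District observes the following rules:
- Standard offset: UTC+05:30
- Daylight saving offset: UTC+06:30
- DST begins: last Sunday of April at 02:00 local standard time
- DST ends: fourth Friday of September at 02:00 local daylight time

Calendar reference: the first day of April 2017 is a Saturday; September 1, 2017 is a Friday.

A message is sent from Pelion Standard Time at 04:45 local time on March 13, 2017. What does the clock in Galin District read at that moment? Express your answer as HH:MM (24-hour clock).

19:15

March 13, 2017 lies within the daylight-saving period (11 September 2016 – 19 March 2017), so Pelion Standard Time is on daylight time, UTC−09:00.
04:45 Pelion Standard Time + 9h = 13:45 UTC.
1 April 2017 is a Saturday, so Sundays fall on 2, 9, 16, 23, 30; the last is April 30.
1 September 2017 is a Friday, so the first Friday is September 1 and the fourth is September 22.
At the standard offset (UTC+05:30), 13:45 UTC + 5h30m = 19:15 Galin District standard time.
The standard-time date in Galin District, March 13, 2017, does not fall between 30 April and 22 September, so daylight saving is not in effect and Galin District is at UTC+05:30.
13:45 UTC + 5h30m = 19:15 Galin District.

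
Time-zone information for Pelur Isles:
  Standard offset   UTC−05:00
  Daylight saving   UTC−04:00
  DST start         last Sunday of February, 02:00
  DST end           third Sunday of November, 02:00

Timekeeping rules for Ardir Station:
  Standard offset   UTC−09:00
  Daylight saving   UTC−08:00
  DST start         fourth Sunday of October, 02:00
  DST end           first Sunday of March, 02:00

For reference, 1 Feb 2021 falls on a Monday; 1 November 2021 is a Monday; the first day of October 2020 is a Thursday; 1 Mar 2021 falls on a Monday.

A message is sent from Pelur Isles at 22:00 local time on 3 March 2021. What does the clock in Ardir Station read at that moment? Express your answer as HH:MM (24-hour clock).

18:00

1 February 2021 is a Monday, so Sundays fall on 7, 14, 21, 28; the last is February 28.
1 November 2021 is a Monday, so the first Sunday is November 7 and the third is November 21.
Daylight saving runs 28 February – 21 November; 3 March 2021 is inside that window, so Pelur Isles is at UTC−04:00.
22:00 Pelur Isles + 4h = 02:00 UTC (rolling into the next day, 4 March 2021).
1 October 2020 is a Thursday, so the first Sunday is October 4 and the fourth is October 25.
1 March 2021 is a Monday, so the first Sunday is March 7.
At the standard offset (UTC−09:00), 02:00 UTC − 9h = 17:00 Ardir Station standard time (rolling into the previous day, 3 March 2021).
The standard-time date in Ardir Station, 3 March 2021, lies within the daylight-saving period (25 October 2020 – 7 March 2021), so Ardir Station is on daylight time, UTC−08:00.
02:00 UTC − 8h = 18:00 Ardir Station (rolling into the previous day, 3 March 2021).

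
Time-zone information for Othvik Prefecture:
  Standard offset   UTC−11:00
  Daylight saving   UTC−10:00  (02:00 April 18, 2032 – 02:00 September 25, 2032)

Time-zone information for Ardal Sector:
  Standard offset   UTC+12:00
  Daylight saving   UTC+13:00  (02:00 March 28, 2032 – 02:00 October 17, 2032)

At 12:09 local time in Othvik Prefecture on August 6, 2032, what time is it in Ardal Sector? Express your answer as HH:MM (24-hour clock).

11:09

August 6, 2032 falls between 18 April and 25 September, so daylight saving is in effect and Othvik Prefecture is at UTC−10:00.
12:09 Othvik Prefecture + 10h = 22:09 UTC.
At the standard offset (UTC+12:00), 22:09 UTC + 12h = 10:09 Ardal Sector standard time (rolling into the next day, 7 August 2032).
Daylight saving runs 28 March – 17 October; the standard-time date in Ardal Sector, August 7, 2032, is inside that window, so Ardal Sector is at UTC+13:00.
22:09 UTC + 13h = 11:09 Ardal Sector (rolling into the next day, 7 August 2032).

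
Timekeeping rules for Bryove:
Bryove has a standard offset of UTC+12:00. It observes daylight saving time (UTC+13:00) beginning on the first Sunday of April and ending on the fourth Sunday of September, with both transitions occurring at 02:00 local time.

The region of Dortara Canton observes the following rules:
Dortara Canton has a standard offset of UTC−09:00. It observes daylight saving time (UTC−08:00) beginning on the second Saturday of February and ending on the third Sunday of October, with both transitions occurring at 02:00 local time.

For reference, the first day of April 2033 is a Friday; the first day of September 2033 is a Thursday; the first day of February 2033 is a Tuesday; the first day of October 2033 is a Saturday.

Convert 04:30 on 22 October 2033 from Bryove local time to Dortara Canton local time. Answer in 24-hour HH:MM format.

07:30

1 April 2033 is a Friday, so the first Sunday is April 3.
1 September 2033 is a Thursday, so the first Sunday is September 4 and the fourth is September 25.
Daylight saving runs 3 April – 25 September; 22 October 2033 is outside that window, so Bryove is on standard time at UTC+12:00.
04:30 Bryove − 12h = 16:30 UTC (rolling into the previous day, 21 October 2033).
1 February 2033 is a Tuesday, so the first Saturday is February 5 and the second is February 12.
1 October 2033 is a Saturday, so the first Sunday is October 2 and the third is October 16.
At the standard offset (UTC−09:00), 16:30 UTC − 9h = 07:30 Dortara Canton standard time.
The standard-time date in Dortara Canton, 21 October 2033, does not fall between 12 February and 16 October, so daylight saving is not in effect and Dortara Canton is at UTC−09:00.
16:30 UTC − 9h = 07:30 Dortara Canton.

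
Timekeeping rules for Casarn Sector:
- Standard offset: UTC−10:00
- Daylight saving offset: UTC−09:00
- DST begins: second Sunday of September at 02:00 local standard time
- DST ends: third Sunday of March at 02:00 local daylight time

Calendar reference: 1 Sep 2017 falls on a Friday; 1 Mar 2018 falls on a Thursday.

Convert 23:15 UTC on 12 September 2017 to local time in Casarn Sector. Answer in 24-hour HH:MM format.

1 September 2017 is a Friday, so the first Sunday is September 3 and the second is September 10.
1 March 2018 is a Thursday, so the first Sunday is March 4 and the third is March 18.
At the standard offset (UTC−10:00), 23:15 UTC − 10h = 13:15 Casarn Sector standard time.
The standard-time date in Casarn Sector, 12 September 2017, falls between 10 September 2017 and 18 March 2018, so daylight saving is in effect and Casarn Sector is at UTC−09:00.
23:15 UTC − 9h = 14:15 local.

14:15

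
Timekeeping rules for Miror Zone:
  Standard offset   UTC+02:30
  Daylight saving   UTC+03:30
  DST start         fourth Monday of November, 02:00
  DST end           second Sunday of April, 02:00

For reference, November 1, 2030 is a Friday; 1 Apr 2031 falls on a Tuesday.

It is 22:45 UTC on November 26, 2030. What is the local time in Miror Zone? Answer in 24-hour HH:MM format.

1 November 2030 is a Friday, so the first Monday is November 4 and the fourth is November 25.
1 April 2031 is a Tuesday, so the first Sunday is April 6 and the second is April 13.
At the standard offset (UTC+02:30), 22:45 UTC + 2h30m = 01:15 Miror Zone standard time (rolling into the next day, 27 November 2030).
The standard-time date in Miror Zone, November 27, 2030, falls between 25 November 2030 and 13 April 2031, so daylight saving is in effect and Miror Zone is at UTC+03:30.
22:45 UTC + 3h30m = 02:15 local (rolling into the next day, 27 November 2030).

02:15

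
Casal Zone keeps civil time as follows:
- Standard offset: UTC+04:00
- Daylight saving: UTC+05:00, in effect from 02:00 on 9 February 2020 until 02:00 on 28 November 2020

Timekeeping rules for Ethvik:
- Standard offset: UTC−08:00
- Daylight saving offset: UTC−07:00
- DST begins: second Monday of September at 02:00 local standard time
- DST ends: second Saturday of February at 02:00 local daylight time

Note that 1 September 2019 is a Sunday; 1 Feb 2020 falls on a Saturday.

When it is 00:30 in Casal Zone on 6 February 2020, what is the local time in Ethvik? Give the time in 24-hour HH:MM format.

6 February 2020 is outside the daylight-saving period (9 February – 28 November), so Casal Zone is on standard time, UTC+04:00.
00:30 Casal Zone − 4h = 20:30 UTC (rolling into the previous day, 5 February 2020).
1 September 2019 is a Sunday, so the first Monday is September 2 and the second is September 9.
1 February 2020 is a Saturday, so the first Saturday is February 1 and the second is February 8.
At the standard offset (UTC−08:00), 20:30 UTC − 8h = 12:30 Ethvik standard time.
Daylight saving runs 9 September 2019 – 8 February 2020; the standard-time date in Ethvik, 5 February 2020, is inside that window, so Ethvik is at UTC−07:00.
20:30 UTC − 7h = 13:30 Ethvik.

13:30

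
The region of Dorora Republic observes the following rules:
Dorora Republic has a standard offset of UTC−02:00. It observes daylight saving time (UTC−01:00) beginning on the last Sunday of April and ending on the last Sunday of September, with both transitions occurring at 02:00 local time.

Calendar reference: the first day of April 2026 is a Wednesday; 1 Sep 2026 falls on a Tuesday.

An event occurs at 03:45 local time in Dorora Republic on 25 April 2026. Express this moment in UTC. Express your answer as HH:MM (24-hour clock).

1 April 2026 is a Wednesday, so Sundays fall on 5, 12, 19, 26; the last is April 26.
1 September 2026 is a Tuesday, so Sundays fall on 6, 13, 20, 27; the last is September 27.
Daylight saving runs 26 April – 27 September; 25 April 2026 is outside that window, so Dorora Republic is on standard time at UTC−02:00.
03:45 local + 2h = 05:45 UTC.

05:45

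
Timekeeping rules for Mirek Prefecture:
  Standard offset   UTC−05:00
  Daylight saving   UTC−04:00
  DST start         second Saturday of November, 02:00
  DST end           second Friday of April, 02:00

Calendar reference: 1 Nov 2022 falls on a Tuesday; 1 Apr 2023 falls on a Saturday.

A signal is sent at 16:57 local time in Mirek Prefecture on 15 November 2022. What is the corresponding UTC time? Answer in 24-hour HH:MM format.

1 November 2022 is a Tuesday, so the first Saturday is November 5 and the second is November 12.
1 April 2023 is a Saturday, so the first Friday is April 7 and the second is April 14.
Daylight saving runs 12 November 2022 – 14 April 2023; 15 November 2022 is inside that window, so Mirek Prefecture is at UTC−04:00.
16:57 local + 4h = 20:57 UTC.

20:57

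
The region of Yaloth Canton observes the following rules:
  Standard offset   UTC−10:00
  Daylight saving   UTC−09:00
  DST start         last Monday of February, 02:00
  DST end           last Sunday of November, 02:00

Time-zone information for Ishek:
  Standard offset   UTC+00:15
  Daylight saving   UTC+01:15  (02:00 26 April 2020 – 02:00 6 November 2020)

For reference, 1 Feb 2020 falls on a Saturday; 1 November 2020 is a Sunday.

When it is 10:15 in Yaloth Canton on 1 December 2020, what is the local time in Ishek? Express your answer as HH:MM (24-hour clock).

20:30

1 February 2020 is a Saturday, so Mondays fall on 3, 10, 17, 24; the last is February 24.
1 November 2020 is a Sunday, so Sundays fall on 1, 8, 15, 22, 29; the last is November 29.
1 December 2020 does not fall between 24 February and 29 November, so daylight saving is not in effect and Yaloth Canton is at UTC−10:00.
10:15 Yaloth Canton + 10h = 20:15 UTC.
At the standard offset (UTC+00:15), 20:15 UTC + 0h15m = 20:30 Ishek standard time.
Daylight saving runs 26 April – 6 November; the standard-time date in Ishek, 1 December 2020, is outside that window, so Ishek is on standard time at UTC+00:15.
20:15 UTC + 0h15m = 20:30 Ishek.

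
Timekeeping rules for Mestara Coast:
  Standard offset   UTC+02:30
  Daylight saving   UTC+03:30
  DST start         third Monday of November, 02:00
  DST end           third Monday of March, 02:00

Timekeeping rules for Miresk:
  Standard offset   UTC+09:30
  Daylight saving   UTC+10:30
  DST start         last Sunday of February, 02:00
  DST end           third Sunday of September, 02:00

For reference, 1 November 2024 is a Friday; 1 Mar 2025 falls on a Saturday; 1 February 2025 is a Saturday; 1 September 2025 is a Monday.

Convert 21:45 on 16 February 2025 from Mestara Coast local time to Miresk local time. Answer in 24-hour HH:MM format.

03:45

1 November 2024 is a Friday, so the first Monday is November 4 and the third is November 18.
1 March 2025 is a Saturday, so the first Monday is March 3 and the third is March 17.
16 February 2025 falls between 18 November 2024 and 17 March 2025, so daylight saving is in effect and Mestara Coast is at UTC+03:30.
21:45 Mestara Coast − 3h30m = 18:15 UTC.
1 February 2025 is a Saturday, so Sundays fall on 2, 9, 16, 23; the last is February 23.
1 September 2025 is a Monday, so the first Sunday is September 7 and the third is September 21.
At the standard offset (UTC+09:30), 18:15 UTC + 9h30m = 03:45 Miresk standard time (rolling into the next day, 17 February 2025).
The standard-time date in Miresk, 17 February 2025, is outside the daylight-saving period (23 February – 21 September), so Miresk is on standard time, UTC+09:30.
18:15 UTC + 9h30m = 03:45 Miresk (rolling into the next day, 17 February 2025).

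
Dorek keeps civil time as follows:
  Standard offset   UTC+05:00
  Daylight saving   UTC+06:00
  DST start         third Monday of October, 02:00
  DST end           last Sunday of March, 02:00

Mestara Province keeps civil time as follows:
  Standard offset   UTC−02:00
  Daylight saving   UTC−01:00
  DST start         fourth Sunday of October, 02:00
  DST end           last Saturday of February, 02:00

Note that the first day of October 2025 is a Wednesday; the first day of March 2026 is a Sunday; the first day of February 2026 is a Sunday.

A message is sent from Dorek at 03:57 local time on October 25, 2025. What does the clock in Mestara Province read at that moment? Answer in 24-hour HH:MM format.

19:57

1 October 2025 is a Wednesday, so the first Monday is October 6 and the third is October 20.
1 March 2026 is a Sunday, so Sundays fall on 1, 8, 15, 22, 29; the last is March 29.
Daylight saving runs 20 October 2025 – 29 March 2026; October 25, 2025 is inside that window, so Dorek is at UTC+06:00.
03:57 Dorek − 6h = 21:57 UTC (rolling into the previous day, 24 October 2025).
1 October 2025 is a Wednesday, so the first Sunday is October 5 and the fourth is October 26.
1 February 2026 is a Sunday, so Saturdays fall on 7, 14, 21, 28; the last is February 28.
At the standard offset (UTC−02:00), 21:57 UTC − 2h = 19:57 Mestara Province standard time.
The standard-time date in Mestara Province, October 24, 2025, does not fall between 26 October 2025 and 28 February 2026, so daylight saving is not in effect and Mestara Province is at UTC−02:00.
21:57 UTC − 2h = 19:57 Mestara Province.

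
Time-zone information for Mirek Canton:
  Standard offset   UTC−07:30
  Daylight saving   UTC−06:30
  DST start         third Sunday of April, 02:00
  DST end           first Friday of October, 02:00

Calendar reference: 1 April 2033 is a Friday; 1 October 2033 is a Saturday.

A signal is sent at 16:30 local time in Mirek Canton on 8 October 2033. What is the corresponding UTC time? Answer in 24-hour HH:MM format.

00:00

1 April 2033 is a Friday, so the first Sunday is April 3 and the third is April 17.
1 October 2033 is a Saturday, so the first Friday is October 7.
8 October 2033 does not fall between 17 April and 7 October, so daylight saving is not in effect and Mirek Canton is at UTC−07:30.
16:30 local + 7h30m = 00:00 UTC (rolling into the next day, 9 October 2033).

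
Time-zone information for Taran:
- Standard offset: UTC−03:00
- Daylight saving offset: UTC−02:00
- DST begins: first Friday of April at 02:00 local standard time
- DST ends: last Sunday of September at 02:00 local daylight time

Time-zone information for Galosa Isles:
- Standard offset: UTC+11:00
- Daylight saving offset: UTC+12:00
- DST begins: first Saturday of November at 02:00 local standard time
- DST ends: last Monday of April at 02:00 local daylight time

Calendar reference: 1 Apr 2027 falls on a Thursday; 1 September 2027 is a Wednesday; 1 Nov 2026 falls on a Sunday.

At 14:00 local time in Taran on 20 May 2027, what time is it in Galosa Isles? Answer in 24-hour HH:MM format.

03:00

1 April 2027 is a Thursday, so the first Friday is April 2.
1 September 2027 is a Wednesday, so Sundays fall on 5, 12, 19, 26; the last is September 26.
Daylight saving runs 2 April – 26 September; 20 May 2027 is inside that window, so Taran is at UTC−02:00.
14:00 Taran + 2h = 16:00 UTC.
1 November 2026 is a Sunday, so the first Saturday is November 7.
1 April 2027 is a Thursday, so Mondays fall on 5, 12, 19, 26; the last is April 26.
At the standard offset (UTC+11:00), 16:00 UTC + 11h = 03:00 Galosa Isles standard time (rolling into the next day, 21 May 2027).
The standard-time date in Galosa Isles, 21 May 2027, is outside the daylight-saving period (7 November 2026 – 26 April 2027), so Galosa Isles is on standard time, UTC+11:00.
16:00 UTC + 11h = 03:00 Galosa Isles (rolling into the next day, 21 May 2027).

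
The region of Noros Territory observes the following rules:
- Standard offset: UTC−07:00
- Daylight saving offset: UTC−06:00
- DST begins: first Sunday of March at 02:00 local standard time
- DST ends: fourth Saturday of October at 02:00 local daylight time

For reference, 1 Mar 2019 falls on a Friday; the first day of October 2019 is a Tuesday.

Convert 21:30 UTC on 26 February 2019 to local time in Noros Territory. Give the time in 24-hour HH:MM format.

14:30

1 March 2019 is a Friday, so the first Sunday is March 3.
1 October 2019 is a Tuesday, so the first Saturday is October 5 and the fourth is October 26.
At the standard offset (UTC−07:00), 21:30 UTC − 7h = 14:30 Noros Territory standard time.
The standard-time date in Noros Territory, 26 February 2019, is outside the daylight-saving period (3 March – 26 October), so Noros Territory is on standard time, UTC−07:00.
21:30 UTC − 7h = 14:30 local.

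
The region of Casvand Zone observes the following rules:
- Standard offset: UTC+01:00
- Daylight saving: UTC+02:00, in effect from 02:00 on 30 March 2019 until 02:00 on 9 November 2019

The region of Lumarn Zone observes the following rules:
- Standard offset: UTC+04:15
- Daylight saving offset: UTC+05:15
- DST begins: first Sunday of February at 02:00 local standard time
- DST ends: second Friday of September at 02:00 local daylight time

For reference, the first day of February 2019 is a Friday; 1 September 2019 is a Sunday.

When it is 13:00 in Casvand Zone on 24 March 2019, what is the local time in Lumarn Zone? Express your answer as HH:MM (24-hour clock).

17:15

Daylight saving runs 30 March – 9 November; 24 March 2019 is outside that window, so Casvand Zone is on standard time at UTC+01:00.
13:00 Casvand Zone − 1h = 12:00 UTC.
1 February 2019 is a Friday, so the first Sunday is February 3.
1 September 2019 is a Sunday, so the first Friday is September 6 and the second is September 13.
At the standard offset (UTC+04:15), 12:00 UTC + 4h15m = 16:15 Lumarn Zone standard time.
Daylight saving runs 3 February – 13 September; the standard-time date in Lumarn Zone, 24 March 2019, is inside that window, so Lumarn Zone is at UTC+05:15.
12:00 UTC + 5h15m = 17:15 Lumarn Zone.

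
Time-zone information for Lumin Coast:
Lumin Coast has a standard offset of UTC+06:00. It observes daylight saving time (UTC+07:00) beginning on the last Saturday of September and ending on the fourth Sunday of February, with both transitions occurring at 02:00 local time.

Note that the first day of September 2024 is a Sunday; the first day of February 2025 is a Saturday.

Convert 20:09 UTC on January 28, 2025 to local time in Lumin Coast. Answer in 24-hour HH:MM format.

1 September 2024 is a Sunday, so Saturdays fall on 7, 14, 21, 28; the last is September 28.
1 February 2025 is a Saturday, so the first Sunday is February 2 and the fourth is February 23.
At the standard offset (UTC+06:00), 20:09 UTC + 6h = 02:09 Lumin Coast standard time (rolling into the next day, 29 January 2025).
Daylight saving runs 28 September 2024 – 23 February 2025; the standard-time date in Lumin Coast, January 29, 2025, is inside that window, so Lumin Coast is at UTC+07:00.
20:09 UTC + 7h = 03:09 local (rolling into the next day, 29 January 2025).

03:09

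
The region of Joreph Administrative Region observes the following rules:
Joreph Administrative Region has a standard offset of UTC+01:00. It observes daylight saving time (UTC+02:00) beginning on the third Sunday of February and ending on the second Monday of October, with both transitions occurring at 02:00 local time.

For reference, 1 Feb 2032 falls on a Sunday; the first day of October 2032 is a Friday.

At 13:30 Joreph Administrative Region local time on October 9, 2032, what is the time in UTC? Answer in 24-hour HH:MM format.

1 February 2032 is a Sunday, so the first Sunday is February 1 and the third is February 15.
1 October 2032 is a Friday, so the first Monday is October 4 and the second is October 11.
October 9, 2032 lies within the daylight-saving period (15 February – 11 October), so Joreph Administrative Region is on daylight time, UTC+02:00.
13:30 local − 2h = 11:30 UTC.

11:30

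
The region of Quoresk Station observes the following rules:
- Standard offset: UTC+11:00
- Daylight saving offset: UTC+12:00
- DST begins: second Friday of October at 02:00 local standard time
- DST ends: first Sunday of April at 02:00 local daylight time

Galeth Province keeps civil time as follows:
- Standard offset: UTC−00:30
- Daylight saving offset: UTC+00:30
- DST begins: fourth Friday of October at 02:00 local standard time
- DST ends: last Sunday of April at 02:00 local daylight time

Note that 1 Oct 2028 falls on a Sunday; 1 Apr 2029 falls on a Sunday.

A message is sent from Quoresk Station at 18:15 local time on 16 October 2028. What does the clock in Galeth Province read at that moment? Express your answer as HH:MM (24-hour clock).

1 October 2028 is a Sunday, so the first Friday is October 6 and the second is October 13.
1 April 2029 is a Sunday, so the first Sunday is April 1.
Daylight saving runs 13 October 2028 – 1 April 2029; 16 October 2028 is inside that window, so Quoresk Station is at UTC+12:00.
18:15 Quoresk Station − 12h = 06:15 UTC.
1 October 2028 is a Sunday, so the first Friday is October 6 and the fourth is October 27.
1 April 2029 is a Sunday, so Sundays fall on 1, 8, 15, 22, 29; the last is April 29.
At the standard offset (UTC−00:30), 06:15 UTC − 0h30m = 05:45 Galeth Province standard time.
Daylight saving runs 27 October 2028 – 29 April 2029; the standard-time date in Galeth Province, 16 October 2028, is outside that window, so Galeth Province is on standard time at UTC−00:30.
06:15 UTC − 0h30m = 05:45 Galeth Province.

05:45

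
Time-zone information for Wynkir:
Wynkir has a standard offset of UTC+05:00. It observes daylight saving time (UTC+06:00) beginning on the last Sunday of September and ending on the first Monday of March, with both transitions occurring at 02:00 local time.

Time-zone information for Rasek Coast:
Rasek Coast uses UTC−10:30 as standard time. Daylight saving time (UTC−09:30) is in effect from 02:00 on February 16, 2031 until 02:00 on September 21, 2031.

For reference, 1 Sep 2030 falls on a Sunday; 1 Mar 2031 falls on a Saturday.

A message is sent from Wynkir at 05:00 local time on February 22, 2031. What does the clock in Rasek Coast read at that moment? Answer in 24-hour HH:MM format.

13:30

1 September 2030 is a Sunday, so Sundays fall on 1, 8, 15, 22, 29; the last is September 29.
1 March 2031 is a Saturday, so the first Monday is March 3.
February 22, 2031 lies within the daylight-saving period (29 September 2030 – 3 March 2031), so Wynkir is on daylight time, UTC+06:00.
05:00 Wynkir − 6h = 23:00 UTC (rolling into the previous day, 21 February 2031).
At the standard offset (UTC−10:30), 23:00 UTC − 10h30m = 12:30 Rasek Coast standard time.
The standard-time date in Rasek Coast, February 21, 2031, lies within the daylight-saving period (16 February – 21 September), so Rasek Coast is on daylight time, UTC−09:30.
23:00 UTC − 9h30m = 13:30 Rasek Coast.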